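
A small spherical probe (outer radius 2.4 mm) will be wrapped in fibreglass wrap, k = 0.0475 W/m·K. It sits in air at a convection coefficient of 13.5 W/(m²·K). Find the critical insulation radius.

For a sphere r_cr = 2k/h = 2×0.0475/13.5
r_cr = 7.04 mm; since the bare radius (2.4 mm) is below r_cr, adding a thin layer of insulation will *increase* heat loss.

r_cr ≈ 7.04 mm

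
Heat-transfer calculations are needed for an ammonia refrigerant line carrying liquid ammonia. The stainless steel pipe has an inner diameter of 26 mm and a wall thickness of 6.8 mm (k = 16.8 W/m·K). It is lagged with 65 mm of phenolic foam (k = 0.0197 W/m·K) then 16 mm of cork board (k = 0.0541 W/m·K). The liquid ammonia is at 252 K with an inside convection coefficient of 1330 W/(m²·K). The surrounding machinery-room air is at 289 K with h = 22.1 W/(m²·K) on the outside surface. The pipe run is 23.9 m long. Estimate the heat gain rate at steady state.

Per-layer cylindrical resistances, series-summed:
R_inner film = 1/(h_i·2πr₁L) = 1/(1330×2π×0.013×23.9) = 3.851×10^-4 K/W
R_stainless steel pipe wall = ln(19.8/13)/(2π×16.8×23.9) = 1.668×10^-4 K/W
R_phenolic foam = ln(84.8/19.8)/(2π×0.0197×23.9) = 0.4917 K/W
R_cork board = ln(100.8/84.8)/(2π×0.0541×23.9) = 0.02128 K/W
R_outer film = 1/(h_o·2πr_oL) = 1/(22.1×2π×0.1008×23.9) = 0.002989 K/W
R_total = 0.5165 K/W
Q = ΔT/R_total = 37/0.5165

Q ≈ 71.6 W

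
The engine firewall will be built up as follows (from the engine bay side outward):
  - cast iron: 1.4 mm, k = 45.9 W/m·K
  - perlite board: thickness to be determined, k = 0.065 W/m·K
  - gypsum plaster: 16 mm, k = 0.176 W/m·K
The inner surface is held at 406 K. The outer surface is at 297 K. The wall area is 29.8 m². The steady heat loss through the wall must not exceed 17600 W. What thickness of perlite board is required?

Series thermal resistances:
R_cast iron = L/(kA) = 0.0014/(45.9×29.8) = 1.024×10^-6 K/W
R_gypsum plaster = L/(kA) = 0.016/(0.176×29.8) = 0.003051 K/W
Sum of the known resistances R_other = 0.003052 K/W
Required total resistance R_tot = ΔT/Q_allow = 109/17600 = 0.006193 K/W
R_perlite board = R_tot − R_other = 0.003142 K/W
L = R·k·A = 0.003142×0.065×29.8

L ≈ 6.09 mm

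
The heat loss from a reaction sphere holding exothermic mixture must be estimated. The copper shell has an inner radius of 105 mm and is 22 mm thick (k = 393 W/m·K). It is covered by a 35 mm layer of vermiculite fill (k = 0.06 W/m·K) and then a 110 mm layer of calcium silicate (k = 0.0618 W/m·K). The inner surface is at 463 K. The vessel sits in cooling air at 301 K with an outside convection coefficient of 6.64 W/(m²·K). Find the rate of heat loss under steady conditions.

Each spherical layer contributes R = (1/r_i − 1/r_o)/(4πk):
R_copper shell = (1/0.105 − 1/0.127)/(4π×393) = 3.341×10^-4 K/W
R_vermiculite fill = (1/0.127 − 1/0.162)/(4π×0.06) = 2.256 K/W
R_calcium silicate = (1/0.162 − 1/0.272)/(4π×0.0618) = 3.214 K/W
R_outer film = 1/(h·4πr_o²) = 1/(6.64×4π×0.272²) = 0.162 K/W
R_total = 5.633 K/W
Q = ΔT/R_total = 162/5.633

Q ≈ 28.8 W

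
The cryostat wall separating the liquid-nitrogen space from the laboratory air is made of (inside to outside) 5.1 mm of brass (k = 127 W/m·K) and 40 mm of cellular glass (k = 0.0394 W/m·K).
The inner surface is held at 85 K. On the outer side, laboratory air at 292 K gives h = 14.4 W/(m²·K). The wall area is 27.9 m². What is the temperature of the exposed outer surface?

T ≈ 279 K

Series thermal resistances:
R_brass = L/(kA) = 0.0051/(127×27.9) = 1.439×10^-6 K/W
R_cellular glass = L/(kA) = 0.04/(0.0394×27.9) = 0.03639 K/W
R_outer film = 1/(h_o·A) = 1/(14.4×27.9) = 0.002489 K/W
R_total = 0.03888 K/W;  Q = ΔT/R_total = 207/0.03888 = 5324 W
T_interface = T_inner + Q·ΣR(inner→interface) = 85 + 5320×0.03639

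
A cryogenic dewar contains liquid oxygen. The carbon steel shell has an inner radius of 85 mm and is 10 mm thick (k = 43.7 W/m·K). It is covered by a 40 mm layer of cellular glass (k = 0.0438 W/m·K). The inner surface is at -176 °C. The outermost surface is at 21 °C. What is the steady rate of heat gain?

Spherical conduction: R = (1/r_in − 1/r_out)/(4πk) per layer; series-sum.
R_carbon steel shell = (1/0.085 − 1/0.095)/(4π×43.7) = 0.002255 K/W
R_cellular glass = (1/0.095 − 1/0.135)/(4π×0.0438) = 5.667 K/W
R_total = 5.669 K/W
Q = ΔT/R_total = 197/5.669

Q ≈ 34.8 W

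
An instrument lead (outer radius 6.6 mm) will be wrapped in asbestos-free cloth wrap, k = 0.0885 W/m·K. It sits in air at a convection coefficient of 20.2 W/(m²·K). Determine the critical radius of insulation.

For a cylinder r_cr = k/h = 0.0885/20.2
r_cr = 4.38 mm; since the bare radius (6.6 mm) is above r_cr, any added insulation will reduce heat loss.

r_cr ≈ 4.38 mm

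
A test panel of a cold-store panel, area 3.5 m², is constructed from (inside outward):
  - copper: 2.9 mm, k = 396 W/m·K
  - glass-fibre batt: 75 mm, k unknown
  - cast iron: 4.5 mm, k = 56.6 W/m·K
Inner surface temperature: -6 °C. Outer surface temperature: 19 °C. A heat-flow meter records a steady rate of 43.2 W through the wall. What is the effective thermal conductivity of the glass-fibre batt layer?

k ≈ 0.037 W/(m·K)

Series thermal resistances:
R_copper = L/(kA) = 0.0029/(396×3.5) = 2.092×10^-6 K/W
R_cast iron = L/(kA) = 0.0045/(56.6×3.5) = 2.272×10^-5 K/W
Sum of known resistances R_other = 2.481×10^-5 K/W
Total R = ΔT/Q = 25/43.2 = 0.5787 K/W
R_glass-fibre batt = R_total − R_other = 0.5787 K/W
k = L/(R·A) = 0.075/(0.5787×3.5)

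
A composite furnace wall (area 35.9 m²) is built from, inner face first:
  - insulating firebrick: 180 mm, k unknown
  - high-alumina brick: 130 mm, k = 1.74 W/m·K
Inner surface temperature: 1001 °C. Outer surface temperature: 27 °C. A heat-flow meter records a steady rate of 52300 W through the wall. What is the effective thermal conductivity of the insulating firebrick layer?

k ≈ 0.303 W/(m·K)

Model the wall as resistances in series:
R_high-alumina brick = L/(kA) = 0.13/(1.74×35.9) = 0.002081 K/W
Sum of known resistances R_other = 0.002081 K/W
Total R = ΔT/Q = 974/52300 = 0.01862 K/W
R_insulating firebrick = R_total − R_other = 0.01654 K/W
k = L/(R·A) = 0.18/(0.01654×35.9)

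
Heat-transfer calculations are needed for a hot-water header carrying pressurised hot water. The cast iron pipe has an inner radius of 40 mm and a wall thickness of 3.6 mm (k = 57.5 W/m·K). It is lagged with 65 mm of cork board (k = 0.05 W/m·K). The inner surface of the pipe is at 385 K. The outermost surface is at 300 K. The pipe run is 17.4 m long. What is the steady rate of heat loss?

Treating each annulus and film as a series resistance:
R_cast iron pipe wall = ln(43.6/40)/(2π×57.5×17.4) = 1.371×10^-5 K/W
R_cork board = ln(108.6/43.6)/(2π×0.05×17.4) = 0.167 K/W
R_total = 0.167 K/W
Q = ΔT/R_total = 85/0.167

Q ≈ 509 W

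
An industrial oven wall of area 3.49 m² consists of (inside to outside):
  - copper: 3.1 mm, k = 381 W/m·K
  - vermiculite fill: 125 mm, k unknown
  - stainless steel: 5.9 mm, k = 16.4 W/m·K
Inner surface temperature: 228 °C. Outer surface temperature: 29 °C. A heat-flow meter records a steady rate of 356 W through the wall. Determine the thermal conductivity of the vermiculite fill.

Series thermal resistances:
R_copper = L/(kA) = 0.0031/(381×3.49) = 2.331×10^-6 K/W
R_stainless steel = L/(kA) = 0.0059/(16.4×3.49) = 1.031×10^-4 K/W
Sum of known resistances R_other = 1.054×10^-4 K/W
Total R = ΔT/Q = 199/356 = 0.559 K/W
R_vermiculite fill = R_total − R_other = 0.5589 K/W
k = L/(R·A) = 0.125/(0.5589×3.49)

k ≈ 0.0641 W/(m·K)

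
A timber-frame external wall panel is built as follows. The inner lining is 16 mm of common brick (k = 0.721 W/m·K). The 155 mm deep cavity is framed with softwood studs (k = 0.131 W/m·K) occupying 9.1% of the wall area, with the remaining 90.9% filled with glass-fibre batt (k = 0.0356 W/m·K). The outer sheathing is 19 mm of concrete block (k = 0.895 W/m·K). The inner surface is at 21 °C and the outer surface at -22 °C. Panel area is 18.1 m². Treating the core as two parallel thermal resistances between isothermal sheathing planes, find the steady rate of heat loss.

Sheathing layers in series; stud and cavity paths in parallel between them.
R_inner = 0.016/(0.721×18.1) = 0.001226 K/W
R_stud  = 0.155/(0.131×0.091×18.1) = 0.7184 K/W
R_cav   = 0.155/(0.0356×0.909×18.1) = 0.2646 K/W
1/R_core = 1/R_stud + 1/R_cav → R_core = 0.1934 K/W
R_outer = 0.019/(0.895×18.1) = 0.001173 K/W
R_total = 0.1958 K/W
Q = ΔT/R_total = 43/0.1958

Q ≈ 220 W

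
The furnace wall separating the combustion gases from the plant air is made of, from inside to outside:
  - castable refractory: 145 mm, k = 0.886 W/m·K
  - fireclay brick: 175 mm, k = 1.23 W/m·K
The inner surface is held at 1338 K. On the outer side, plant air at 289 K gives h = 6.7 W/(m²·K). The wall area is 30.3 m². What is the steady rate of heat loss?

Q ≈ 69800 W

Using the resistance-network approach (series):
R_castable refractory = L/(kA) = 0.145/(0.886×30.3) = 0.005401 K/W
R_fireclay brick = L/(kA) = 0.175/(1.23×30.3) = 0.004696 K/W
R_outer film = 1/(h_o·A) = 1/(6.7×30.3) = 0.004926 K/W
R_total = 0.01502 K/W
Q = ΔT / R_total = 1049 / 0.01502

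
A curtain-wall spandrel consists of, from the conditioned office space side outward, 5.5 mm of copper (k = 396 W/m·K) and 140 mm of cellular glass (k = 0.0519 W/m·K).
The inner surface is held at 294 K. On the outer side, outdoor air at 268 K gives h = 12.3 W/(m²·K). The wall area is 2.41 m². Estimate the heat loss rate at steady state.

Thermal resistances in series:
R_copper = L/(kA) = 0.0055/(396×2.41) = 5.763×10^-6 K/W
R_cellular glass = L/(kA) = 0.14/(0.0519×2.41) = 1.119 K/W
R_outer film = 1/(h_o·A) = 1/(12.3×2.41) = 0.03373 K/W
R_total = 1.153 K/W
Q = ΔT / R_total = 26 / 1.153

Q ≈ 22.5 W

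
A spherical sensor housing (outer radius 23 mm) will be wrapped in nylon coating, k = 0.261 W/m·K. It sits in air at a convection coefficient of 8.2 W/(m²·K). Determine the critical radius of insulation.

For a sphere r_cr = 2k/h = 2×0.261/8.2
r_cr = 63.7 mm; since the bare radius (23 mm) is below r_cr, adding a thin layer of insulation will *increase* heat loss.

r_cr ≈ 63.7 mm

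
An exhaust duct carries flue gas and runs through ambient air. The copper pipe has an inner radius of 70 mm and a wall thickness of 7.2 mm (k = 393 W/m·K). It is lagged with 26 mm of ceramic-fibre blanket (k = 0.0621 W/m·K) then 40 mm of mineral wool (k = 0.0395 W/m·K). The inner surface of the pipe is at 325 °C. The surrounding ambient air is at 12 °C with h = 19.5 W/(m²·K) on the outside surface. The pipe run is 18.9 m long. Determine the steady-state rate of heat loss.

Per-layer cylindrical resistances, series-summed:
R_copper pipe wall = ln(77.2/70)/(2π×393×18.9) = 2.098×10^-6 K/W
R_ceramic-fibre blanket = ln(103.2/77.2)/(2π×0.0621×18.9) = 0.03936 K/W
R_mineral wool = ln(143.2/103.2)/(2π×0.0395×18.9) = 0.06983 K/W
R_outer film = 1/(h_o·2πr_oL) = 1/(19.5×2π×0.1432×18.9) = 0.003016 K/W
R_total = 0.1122 K/W
Q = ΔT/R_total = 313/0.1122

Q ≈ 2790 W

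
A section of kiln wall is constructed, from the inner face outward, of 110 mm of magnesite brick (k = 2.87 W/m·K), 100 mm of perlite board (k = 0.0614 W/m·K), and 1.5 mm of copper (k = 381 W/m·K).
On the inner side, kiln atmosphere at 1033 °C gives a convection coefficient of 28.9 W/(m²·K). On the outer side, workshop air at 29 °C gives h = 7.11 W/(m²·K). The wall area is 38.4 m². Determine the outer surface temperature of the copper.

T ≈ 106 °C

Thermal resistances in series:
R_inner film = 1/(h_i·A) = 1/(28.9×38.4) = 9.011×10^-4 K/W
R_magnesite brick = L/(kA) = 0.11/(2.87×38.4) = 9.981×10^-4 K/W
R_perlite board = L/(kA) = 0.1/(0.0614×38.4) = 0.04241 K/W
R_copper = L/(kA) = 0.0015/(381×38.4) = 1.025×10^-7 K/W
R_outer film = 1/(h_o·A) = 1/(7.11×38.4) = 0.003663 K/W
R_total = 0.04798 K/W;  Q = ΔT/R_total = 1004/0.04798 = 20930 W
T_interface = T_inner − Q·ΣR(inner→interface) = 1033 − 20900×0.04431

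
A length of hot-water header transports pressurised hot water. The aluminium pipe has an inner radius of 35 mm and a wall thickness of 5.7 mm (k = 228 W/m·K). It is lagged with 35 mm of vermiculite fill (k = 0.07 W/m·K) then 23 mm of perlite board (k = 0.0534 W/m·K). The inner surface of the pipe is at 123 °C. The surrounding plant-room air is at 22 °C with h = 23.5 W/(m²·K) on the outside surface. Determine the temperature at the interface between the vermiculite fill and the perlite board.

T ≈ 60.2 °C

Cylindrical conduction, so R = ln(r₂/r₁)/(2πkL) per layer, in series:
R_aluminium pipe wall = ln(40.7/35)/(2π×228×1) = 1.053×10^-4 K/W
R_vermiculite fill = ln(75.7/40.7)/(2π×0.07×1) = 1.411 K/W
R_perlite board = ln(98.7/75.7)/(2π×0.0534×1) = 0.7907 K/W
R_outer film = 1/(h_o·2πr_oL) = 1/(23.5×2π×0.0987×1) = 0.06862 K/W
R_total = 2.27 K/W
Q = ΔT/R_total = 101/2.27
Q = 44.5 W/m
T_interface = T_inner − Q·ΣR(inner→interface) = 123 − 44.5×1.411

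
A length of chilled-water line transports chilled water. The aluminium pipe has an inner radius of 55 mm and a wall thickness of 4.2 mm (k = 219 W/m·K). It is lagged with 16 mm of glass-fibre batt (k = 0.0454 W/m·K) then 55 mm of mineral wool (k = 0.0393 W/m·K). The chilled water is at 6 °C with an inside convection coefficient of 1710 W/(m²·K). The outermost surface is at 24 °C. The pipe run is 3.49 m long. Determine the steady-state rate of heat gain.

Q ≈ 20.5 W

Per-layer cylindrical resistances, series-summed:
R_inner film = 1/(h_i·2πr₁L) = 1/(1710×2π×0.055×3.49) = 4.849×10^-4 K/W
R_aluminium pipe wall = ln(59.2/55)/(2π×219×3.49) = 1.532×10^-5 K/W
R_glass-fibre batt = ln(75.2/59.2)/(2π×0.0454×3.49) = 0.2403 K/W
R_mineral wool = ln(130.2/75.2)/(2π×0.0393×3.49) = 0.637 K/W
R_total = 0.8778 K/W
Q = ΔT/R_total = 18/0.8778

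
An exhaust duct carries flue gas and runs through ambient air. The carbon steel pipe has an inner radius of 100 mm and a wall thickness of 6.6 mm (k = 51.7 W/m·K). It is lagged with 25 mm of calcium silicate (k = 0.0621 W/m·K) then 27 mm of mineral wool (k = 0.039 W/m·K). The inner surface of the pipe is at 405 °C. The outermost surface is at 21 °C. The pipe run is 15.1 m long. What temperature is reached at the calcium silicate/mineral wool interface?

Radial resistances (cylindrical: R_cond = ln(r_o/r_i)/(2πkL), R_conv = 1/(h·2πrL)):
R_carbon steel pipe wall = ln(106.6/100)/(2π×51.7×15.1) = 1.303×10^-5 K/W
R_calcium silicate = ln(131.6/106.6)/(2π×0.0621×15.1) = 0.03576 K/W
R_mineral wool = ln(158.6/131.6)/(2π×0.039×15.1) = 0.05044 K/W
R_total = 0.08621 K/W
Q = ΔT/R_total = 384/0.08621
Q = 4450 W
T_interface = T_inner − Q·ΣR(inner→interface) = 405 − 4450×0.03577

T ≈ 246 °C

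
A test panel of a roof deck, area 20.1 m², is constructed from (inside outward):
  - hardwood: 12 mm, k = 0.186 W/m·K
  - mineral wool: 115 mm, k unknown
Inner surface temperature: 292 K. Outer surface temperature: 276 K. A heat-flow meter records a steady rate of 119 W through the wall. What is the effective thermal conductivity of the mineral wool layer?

Model the wall as resistances in series:
R_hardwood = L/(kA) = 0.012/(0.186×20.1) = 0.00321 K/W
Sum of known resistances R_other = 0.00321 K/W
Total R = ΔT/Q = 16/119 = 0.1345 K/W
R_mineral wool = R_total − R_other = 0.1312 K/W
k = L/(R·A) = 0.115/(0.1312×20.1)

k ≈ 0.0436 W/(m·K)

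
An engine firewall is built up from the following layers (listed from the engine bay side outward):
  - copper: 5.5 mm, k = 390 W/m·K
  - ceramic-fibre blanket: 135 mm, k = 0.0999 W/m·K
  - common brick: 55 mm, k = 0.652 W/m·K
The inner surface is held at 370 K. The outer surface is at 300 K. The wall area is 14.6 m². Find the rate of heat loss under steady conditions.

Q ≈ 712 W

Treating each layer as a thermal resistance in series:
R_copper = L/(kA) = 0.0055/(390×14.6) = 9.659×10^-7 K/W
R_ceramic-fibre blanket = L/(kA) = 0.135/(0.0999×14.6) = 0.09256 K/W
R_common brick = L/(kA) = 0.055/(0.652×14.6) = 0.005778 K/W
R_total = 0.09834 K/W
Q = ΔT / R_total = 70 / 0.09834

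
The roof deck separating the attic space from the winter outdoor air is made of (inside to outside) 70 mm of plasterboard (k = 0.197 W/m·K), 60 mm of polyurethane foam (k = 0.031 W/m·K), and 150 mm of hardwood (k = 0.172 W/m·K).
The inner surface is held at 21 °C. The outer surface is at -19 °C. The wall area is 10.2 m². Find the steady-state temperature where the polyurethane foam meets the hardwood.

T ≈ -7.97 °C

Treating each layer as a thermal resistance in series:
R_plasterboard = L/(kA) = 0.07/(0.197×10.2) = 0.03484 K/W
R_polyurethane foam = L/(kA) = 0.06/(0.031×10.2) = 0.1898 K/W
R_hardwood = L/(kA) = 0.15/(0.172×10.2) = 0.0855 K/W
R_total = 0.3101 K/W;  Q = ΔT/R_total = 40/0.3101 = 129 W
T_interface = T_inner − Q·ΣR(inner→interface) = 21 − 129×0.2246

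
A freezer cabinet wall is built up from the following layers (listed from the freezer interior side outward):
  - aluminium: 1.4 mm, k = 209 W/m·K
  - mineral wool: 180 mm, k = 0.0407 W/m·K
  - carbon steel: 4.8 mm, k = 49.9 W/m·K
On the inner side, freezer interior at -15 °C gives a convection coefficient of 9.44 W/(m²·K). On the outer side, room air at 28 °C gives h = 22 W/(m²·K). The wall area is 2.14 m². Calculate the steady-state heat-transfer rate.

Thermal resistances in series:
R_inner film = 1/(h_i·A) = 1/(9.44×2.14) = 0.0495 K/W
R_aluminium = L/(kA) = 0.0014/(209×2.14) = 3.13×10^-6 K/W
R_mineral wool = L/(kA) = 0.18/(0.0407×2.14) = 2.067 K/W
R_carbon steel = L/(kA) = 0.0048/(49.9×2.14) = 4.495×10^-5 K/W
R_outer film = 1/(h_o·A) = 1/(22×2.14) = 0.02124 K/W
R_total = 2.137 K/W
Q = ΔT / R_total = 43 / 2.137

Q ≈ 20.1 W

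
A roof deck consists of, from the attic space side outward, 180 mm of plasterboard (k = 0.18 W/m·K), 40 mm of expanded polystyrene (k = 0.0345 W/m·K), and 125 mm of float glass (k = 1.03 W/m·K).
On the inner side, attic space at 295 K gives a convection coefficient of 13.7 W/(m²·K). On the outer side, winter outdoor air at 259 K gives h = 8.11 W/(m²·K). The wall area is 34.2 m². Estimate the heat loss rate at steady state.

Series thermal resistances:
R_inner film = 1/(h_i·A) = 1/(13.7×34.2) = 0.002134 K/W
R_plasterboard = L/(kA) = 0.18/(0.18×34.2) = 0.02924 K/W
R_expanded polystyrene = L/(kA) = 0.04/(0.0345×34.2) = 0.0339 K/W
R_float glass = L/(kA) = 0.125/(1.03×34.2) = 0.003549 K/W
R_outer film = 1/(h_o·A) = 1/(8.11×34.2) = 0.003605 K/W
R_total = 0.07243 K/W
Q = ΔT / R_total = 36 / 0.07243

Q ≈ 497 W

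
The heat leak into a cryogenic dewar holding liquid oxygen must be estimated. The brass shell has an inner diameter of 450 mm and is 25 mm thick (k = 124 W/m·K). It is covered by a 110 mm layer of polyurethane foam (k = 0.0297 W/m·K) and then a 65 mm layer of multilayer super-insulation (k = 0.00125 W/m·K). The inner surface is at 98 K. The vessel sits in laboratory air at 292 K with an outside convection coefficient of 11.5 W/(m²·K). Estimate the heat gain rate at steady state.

Q ≈ 6.39 W

Spherical conduction: R = (1/r_in − 1/r_out)/(4πk) per layer; series-sum.
R_brass shell = (1/0.225 − 1/0.25)/(4π×124) = 2.852×10^-4 K/W
R_polyurethane foam = (1/0.25 − 1/0.36)/(4π×0.0297) = 3.275 K/W
R_multilayer super-insulation = (1/0.36 − 1/0.425)/(4π×0.00125) = 27.05 K/W
R_outer film = 1/(h·4πr_o²) = 1/(11.5×4π×0.425²) = 0.03831 K/W
R_total = 30.36 K/W
Q = ΔT/R_total = 194/30.36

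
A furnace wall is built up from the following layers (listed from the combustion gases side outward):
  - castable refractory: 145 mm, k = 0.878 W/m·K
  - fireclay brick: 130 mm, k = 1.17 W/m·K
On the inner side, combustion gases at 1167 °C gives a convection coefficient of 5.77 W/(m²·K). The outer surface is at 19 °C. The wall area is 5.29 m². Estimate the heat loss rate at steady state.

Q ≈ 13500 W

Series thermal resistances:
R_inner film = 1/(h_i·A) = 1/(5.77×5.29) = 0.03276 K/W
R_castable refractory = L/(kA) = 0.145/(0.878×5.29) = 0.03122 K/W
R_fireclay brick = L/(kA) = 0.13/(1.17×5.29) = 0.021 K/W
R_total = 0.08498 K/W
Q = ΔT / R_total = 1148 / 0.08498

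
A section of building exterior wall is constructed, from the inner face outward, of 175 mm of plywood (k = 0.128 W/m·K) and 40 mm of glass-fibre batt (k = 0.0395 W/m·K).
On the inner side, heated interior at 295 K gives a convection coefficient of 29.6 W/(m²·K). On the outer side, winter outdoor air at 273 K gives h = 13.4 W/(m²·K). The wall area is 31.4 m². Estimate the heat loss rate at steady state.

Q ≈ 278 W

Model the wall as resistances in series:
R_inner film = 1/(h_i·A) = 1/(29.6×31.4) = 0.001076 K/W
R_plywood = L/(kA) = 0.175/(0.128×31.4) = 0.04354 K/W
R_glass-fibre batt = L/(kA) = 0.04/(0.0395×31.4) = 0.03225 K/W
R_outer film = 1/(h_o·A) = 1/(13.4×31.4) = 0.002377 K/W
R_total = 0.07924 K/W
Q = ΔT / R_total = 22 / 0.07924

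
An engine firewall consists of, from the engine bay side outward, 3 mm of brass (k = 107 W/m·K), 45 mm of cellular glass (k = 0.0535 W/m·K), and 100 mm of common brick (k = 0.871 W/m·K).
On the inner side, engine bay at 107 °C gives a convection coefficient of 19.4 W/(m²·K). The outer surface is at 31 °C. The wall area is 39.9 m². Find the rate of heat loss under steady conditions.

Thermal resistances in series:
R_inner film = 1/(h_i·A) = 1/(19.4×39.9) = 0.001292 K/W
R_brass = L/(kA) = 0.003/(107×39.9) = 7.027×10^-7 K/W
R_cellular glass = L/(kA) = 0.045/(0.0535×39.9) = 0.02108 K/W
R_common brick = L/(kA) = 0.1/(0.871×39.9) = 0.002877 K/W
R_total = 0.02525 K/W
Q = ΔT / R_total = 76 / 0.02525

Q ≈ 3010 W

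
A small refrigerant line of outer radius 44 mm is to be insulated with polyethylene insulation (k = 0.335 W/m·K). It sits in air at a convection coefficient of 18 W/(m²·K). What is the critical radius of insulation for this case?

r_cr ≈ 18.6 mm

For a cylinder r_cr = k/h = 0.335/18
r_cr = 18.6 mm; since the bare radius (44 mm) is above r_cr, any added insulation will reduce heat loss.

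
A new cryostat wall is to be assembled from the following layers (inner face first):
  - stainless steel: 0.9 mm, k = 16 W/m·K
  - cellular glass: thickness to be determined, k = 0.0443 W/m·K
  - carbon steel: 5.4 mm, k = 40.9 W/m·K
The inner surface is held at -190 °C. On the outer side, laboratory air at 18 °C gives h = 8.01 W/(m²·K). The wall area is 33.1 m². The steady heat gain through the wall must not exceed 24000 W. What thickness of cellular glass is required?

Model the wall as resistances in series:
R_stainless steel = L/(kA) = 0.0009/(16×33.1) = 1.699×10^-6 K/W
R_carbon steel = L/(kA) = 0.0054/(40.9×33.1) = 3.989×10^-6 K/W
R_outer film = 1/(h_o·A) = 1/(8.01×33.1) = 0.003772 K/W
Sum of the known resistances R_other = 0.003777 K/W
Required total resistance R_tot = ΔT/Q_allow = 208/24000 = 0.008667 K/W
R_cellular glass = R_tot − R_other = 0.004889 K/W
L = R·k·A = 0.004889×0.0443×33.1

L ≈ 7.17 mm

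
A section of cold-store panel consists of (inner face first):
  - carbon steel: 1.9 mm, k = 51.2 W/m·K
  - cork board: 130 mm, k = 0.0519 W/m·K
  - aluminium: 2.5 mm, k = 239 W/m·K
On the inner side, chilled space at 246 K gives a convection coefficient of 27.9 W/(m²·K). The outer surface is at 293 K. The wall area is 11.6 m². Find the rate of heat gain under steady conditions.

Q ≈ 215 W

Model the wall as resistances in series:
R_inner film = 1/(h_i·A) = 1/(27.9×11.6) = 0.00309 K/W
R_carbon steel = L/(kA) = 0.0019/(51.2×11.6) = 3.199×10^-6 K/W
R_cork board = L/(kA) = 0.13/(0.0519×11.6) = 0.2159 K/W
R_aluminium = L/(kA) = 0.0025/(239×11.6) = 9.017×10^-7 K/W
R_total = 0.219 K/W
Q = ΔT / R_total = 47 / 0.219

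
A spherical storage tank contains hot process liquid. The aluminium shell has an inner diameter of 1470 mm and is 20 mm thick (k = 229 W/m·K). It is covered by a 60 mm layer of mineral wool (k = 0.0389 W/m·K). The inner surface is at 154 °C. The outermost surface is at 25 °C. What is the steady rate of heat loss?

Q ≈ 647 W

Each spherical layer contributes R = (1/r_i − 1/r_o)/(4πk):
R_aluminium shell = (1/0.735 − 1/0.755)/(4π×229) = 1.252×10^-5 K/W
R_mineral wool = (1/0.755 − 1/0.815)/(4π×0.0389) = 0.1995 K/W
R_total = 0.1995 K/W
Q = ΔT/R_total = 129/0.1995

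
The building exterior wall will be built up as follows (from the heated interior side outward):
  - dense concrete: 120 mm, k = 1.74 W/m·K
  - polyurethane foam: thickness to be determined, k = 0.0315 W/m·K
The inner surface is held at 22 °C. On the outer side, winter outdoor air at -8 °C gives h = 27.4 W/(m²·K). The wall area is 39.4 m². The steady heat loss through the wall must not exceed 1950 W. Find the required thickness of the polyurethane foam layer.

Model the wall as resistances in series:
R_dense concrete = L/(kA) = 0.12/(1.74×39.4) = 0.00175 K/W
R_outer film = 1/(h_o·A) = 1/(27.4×39.4) = 9.263×10^-4 K/W
Sum of the known resistances R_other = 0.002677 K/W
Required total resistance R_tot = ΔT/Q_allow = 30/1950 = 0.01538 K/W
R_polyurethane foam = R_tot − R_other = 0.01271 K/W
L = R·k·A = 0.01271×0.0315×39.4

L ≈ 15.8 mm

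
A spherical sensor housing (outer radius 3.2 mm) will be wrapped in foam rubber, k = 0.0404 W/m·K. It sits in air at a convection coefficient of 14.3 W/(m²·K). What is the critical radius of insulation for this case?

For a sphere r_cr = 2k/h = 2×0.0404/14.3
r_cr = 5.65 mm; since the bare radius (3.2 mm) is below r_cr, adding a thin layer of insulation will *increase* heat loss.

r_cr ≈ 5.65 mm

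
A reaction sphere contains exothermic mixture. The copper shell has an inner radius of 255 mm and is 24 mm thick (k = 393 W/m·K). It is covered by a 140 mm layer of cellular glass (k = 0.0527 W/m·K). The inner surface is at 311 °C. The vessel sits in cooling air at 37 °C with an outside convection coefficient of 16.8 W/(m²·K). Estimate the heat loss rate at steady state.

Q ≈ 149 W

Each spherical layer contributes R = (1/r_i − 1/r_o)/(4πk):
R_copper shell = (1/0.255 − 1/0.279)/(4π×393) = 6.831×10^-5 K/W
R_cellular glass = (1/0.279 − 1/0.419)/(4π×0.0527) = 1.808 K/W
R_outer film = 1/(h·4πr_o²) = 1/(16.8×4π×0.419²) = 0.02698 K/W
R_total = 1.835 K/W
Q = ΔT/R_total = 274/1.835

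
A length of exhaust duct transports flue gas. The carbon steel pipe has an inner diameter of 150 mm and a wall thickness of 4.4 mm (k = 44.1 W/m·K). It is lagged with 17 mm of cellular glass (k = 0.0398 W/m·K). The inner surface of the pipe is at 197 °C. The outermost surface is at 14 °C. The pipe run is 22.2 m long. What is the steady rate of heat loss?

Radial resistances (cylindrical: R_cond = ln(r_o/r_i)/(2πkL), R_conv = 1/(h·2πrL)):
R_carbon steel pipe wall = ln(79.4/75)/(2π×44.1×22.2) = 9.268×10^-6 K/W
R_cellular glass = ln(96.4/79.4)/(2π×0.0398×22.2) = 0.03495 K/W
R_total = 0.03496 K/W
Q = ΔT/R_total = 183/0.03496

Q ≈ 5240 W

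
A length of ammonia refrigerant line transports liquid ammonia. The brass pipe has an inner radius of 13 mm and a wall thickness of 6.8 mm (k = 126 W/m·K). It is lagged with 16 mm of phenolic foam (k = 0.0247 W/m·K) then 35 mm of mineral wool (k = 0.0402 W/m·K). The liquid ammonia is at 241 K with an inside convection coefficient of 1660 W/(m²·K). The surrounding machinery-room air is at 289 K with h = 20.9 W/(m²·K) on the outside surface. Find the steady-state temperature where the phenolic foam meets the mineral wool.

Cylindrical conduction, so R = ln(r₂/r₁)/(2πkL) per layer, in series:
R_inner film = 1/(h_i·2πr₁L) = 1/(1660×2π×0.013×1) = 0.007375 K/W
R_brass pipe wall = ln(19.8/13)/(2π×126×1) = 5.314×10^-4 K/W
R_phenolic foam = ln(35.8/19.8)/(2π×0.0247×1) = 3.816 K/W
R_mineral wool = ln(70.8/35.8)/(2π×0.0402×1) = 2.7 K/W
R_outer film = 1/(h_o·2πr_oL) = 1/(20.9×2π×0.0708×1) = 0.1076 K/W
R_total = 6.631 K/W
Q = ΔT/R_total = 48/6.631
Q = 7.24 W/m
T_interface = T_inner + Q·ΣR(inner→interface) = 241 + 7.24×3.824

T ≈ 269 K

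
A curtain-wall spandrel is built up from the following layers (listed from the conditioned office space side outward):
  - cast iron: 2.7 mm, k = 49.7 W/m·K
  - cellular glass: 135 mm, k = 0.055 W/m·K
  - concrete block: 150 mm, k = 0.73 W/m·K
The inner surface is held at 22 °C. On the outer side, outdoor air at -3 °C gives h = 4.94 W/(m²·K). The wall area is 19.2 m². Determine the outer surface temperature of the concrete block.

T ≈ -1.23 °C

Thermal resistances in series:
R_cast iron = L/(kA) = 0.0027/(49.7×19.2) = 2.829×10^-6 K/W
R_cellular glass = L/(kA) = 0.135/(0.055×19.2) = 0.1278 K/W
R_concrete block = L/(kA) = 0.15/(0.73×19.2) = 0.0107 K/W
R_outer film = 1/(h_o·A) = 1/(4.94×19.2) = 0.01054 K/W
R_total = 0.1491 K/W;  Q = ΔT/R_total = 25/0.1491 = 167.7 W
T_interface = T_inner − Q·ΣR(inner→interface) = 22 − 168×0.1385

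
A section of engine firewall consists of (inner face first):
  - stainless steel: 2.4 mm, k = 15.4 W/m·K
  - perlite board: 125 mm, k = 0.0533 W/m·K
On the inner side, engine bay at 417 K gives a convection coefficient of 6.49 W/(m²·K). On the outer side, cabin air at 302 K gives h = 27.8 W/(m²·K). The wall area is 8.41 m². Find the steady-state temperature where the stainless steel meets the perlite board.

T ≈ 410 K

Treating each layer as a thermal resistance in series:
R_inner film = 1/(h_i·A) = 1/(6.49×8.41) = 0.01832 K/W
R_stainless steel = L/(kA) = 0.0024/(15.4×8.41) = 1.853×10^-5 K/W
R_perlite board = L/(kA) = 0.125/(0.0533×8.41) = 0.2789 K/W
R_outer film = 1/(h_o·A) = 1/(27.8×8.41) = 0.004277 K/W
R_total = 0.3015 K/W;  Q = ΔT/R_total = 115/0.3015 = 381.5 W
T_interface = T_inner − Q·ΣR(inner→interface) = 417 − 381×0.01834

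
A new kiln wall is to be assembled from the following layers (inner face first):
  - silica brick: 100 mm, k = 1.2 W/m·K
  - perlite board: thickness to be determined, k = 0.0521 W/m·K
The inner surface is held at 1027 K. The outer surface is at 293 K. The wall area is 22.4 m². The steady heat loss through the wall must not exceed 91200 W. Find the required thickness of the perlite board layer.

Thermal resistances in series:
R_silica brick = L/(kA) = 0.1/(1.2×22.4) = 0.00372 K/W
Sum of the known resistances R_other = 0.00372 K/W
Required total resistance R_tot = ΔT/Q_allow = 734/91200 = 0.008048 K/W
R_perlite board = R_tot − R_other = 0.004328 K/W
L = R·k·A = 0.004328×0.0521×22.4

L ≈ 5.05 mm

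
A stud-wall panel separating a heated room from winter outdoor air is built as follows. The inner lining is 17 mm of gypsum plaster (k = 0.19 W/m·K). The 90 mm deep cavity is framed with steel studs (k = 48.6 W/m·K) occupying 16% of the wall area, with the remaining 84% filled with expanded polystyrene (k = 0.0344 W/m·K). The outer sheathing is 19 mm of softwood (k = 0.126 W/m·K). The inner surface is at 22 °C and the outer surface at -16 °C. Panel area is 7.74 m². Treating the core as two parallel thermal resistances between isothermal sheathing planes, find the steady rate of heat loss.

Q ≈ 1170 W

Sheathing layers in series; stud and cavity paths in parallel between them.
R_inner = 0.017/(0.19×7.74) = 0.01156 K/W
R_stud  = 0.09/(48.6×0.16×7.74) = 0.001495 K/W
R_cav   = 0.09/(0.0344×0.84×7.74) = 0.4024 K/W
1/R_core = 1/R_stud + 1/R_cav → R_core = 0.00149 K/W
R_outer = 0.019/(0.126×7.74) = 0.01948 K/W
R_total = 0.03253 K/W
Q = ΔT/R_total = 38/0.03253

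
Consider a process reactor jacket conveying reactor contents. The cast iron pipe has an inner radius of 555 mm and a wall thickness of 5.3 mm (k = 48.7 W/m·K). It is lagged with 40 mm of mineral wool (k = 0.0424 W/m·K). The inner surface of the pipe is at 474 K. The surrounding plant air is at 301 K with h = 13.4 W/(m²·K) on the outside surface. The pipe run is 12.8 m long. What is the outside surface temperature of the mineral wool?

Per-layer cylindrical resistances, series-summed:
R_cast iron pipe wall = ln(560.3/555)/(2π×48.7×12.8) = 2.427×10^-6 K/W
R_mineral wool = ln(600.3/560.3)/(2π×0.0424×12.8) = 0.02022 K/W
R_outer film = 1/(h_o·2πr_oL) = 1/(13.4×2π×0.6003×12.8) = 0.001546 K/W
R_total = 0.02177 K/W
Q = ΔT/R_total = 173/0.02177
Q = 7950 W
T_interface = T_inner − Q·ΣR(inner→interface) = 474 − 7950×0.02022

T ≈ 313 K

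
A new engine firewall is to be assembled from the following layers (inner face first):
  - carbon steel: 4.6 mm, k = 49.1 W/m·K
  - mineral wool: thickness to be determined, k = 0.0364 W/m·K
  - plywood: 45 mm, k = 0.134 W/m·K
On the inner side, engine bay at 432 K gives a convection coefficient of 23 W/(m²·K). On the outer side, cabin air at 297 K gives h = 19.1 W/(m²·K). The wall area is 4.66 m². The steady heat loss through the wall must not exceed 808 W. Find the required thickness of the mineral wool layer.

L ≈ 12.6 mm

Thermal resistances in series:
R_inner film = 1/(h_i·A) = 1/(23×4.66) = 0.00933 K/W
R_carbon steel = L/(kA) = 0.0046/(49.1×4.66) = 2.01×10^-5 K/W
R_plywood = L/(kA) = 0.045/(0.134×4.66) = 0.07206 K/W
R_outer film = 1/(h_o·A) = 1/(19.1×4.66) = 0.01124 K/W
Sum of the known resistances R_other = 0.09265 K/W
Required total resistance R_tot = ΔT/Q_allow = 135/808 = 0.1671 K/W
R_mineral wool = R_tot − R_other = 0.07443 K/W
L = R·k·A = 0.07443×0.0364×4.66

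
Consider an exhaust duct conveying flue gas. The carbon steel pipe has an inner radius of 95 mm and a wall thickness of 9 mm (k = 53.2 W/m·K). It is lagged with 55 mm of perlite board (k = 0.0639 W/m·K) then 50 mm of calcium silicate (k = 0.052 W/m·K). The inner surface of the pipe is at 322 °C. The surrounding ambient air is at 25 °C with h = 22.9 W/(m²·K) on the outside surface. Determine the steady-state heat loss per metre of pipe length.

q′ ≈ 154 W/m

Treating each annulus and film as a series resistance:
R_carbon steel pipe wall = ln(104/95)/(2π×53.2×1) = 2.708×10^-4 K/W
R_perlite board = ln(159/104)/(2π×0.0639×1) = 1.057 K/W
R_calcium silicate = ln(209/159)/(2π×0.052×1) = 0.8369 K/W
R_outer film = 1/(h_o·2πr_oL) = 1/(22.9×2π×0.209×1) = 0.03325 K/W
R_total = 1.928 K/W
Q = ΔT/R_total = 297/1.928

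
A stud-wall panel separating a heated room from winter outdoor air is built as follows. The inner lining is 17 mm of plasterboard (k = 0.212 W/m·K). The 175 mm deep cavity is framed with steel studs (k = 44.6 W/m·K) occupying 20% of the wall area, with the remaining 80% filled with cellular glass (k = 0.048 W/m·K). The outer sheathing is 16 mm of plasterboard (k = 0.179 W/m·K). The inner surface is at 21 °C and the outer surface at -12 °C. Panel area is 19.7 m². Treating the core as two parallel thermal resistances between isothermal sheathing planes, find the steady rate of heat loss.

Sheathing layers in series; stud and cavity paths in parallel between them.
R_inner = 0.017/(0.212×19.7) = 0.00407 K/W
R_stud  = 0.175/(44.6×0.2×19.7) = 9.959×10^-4 K/W
R_cav   = 0.175/(0.048×0.8×19.7) = 0.2313 K/W
1/R_core = 1/R_stud + 1/R_cav → R_core = 9.916×10^-4 K/W
R_outer = 0.016/(0.179×19.7) = 0.004537 K/W
R_total = 0.009599 K/W
Q = ΔT/R_total = 33/0.009599

Q ≈ 3440 W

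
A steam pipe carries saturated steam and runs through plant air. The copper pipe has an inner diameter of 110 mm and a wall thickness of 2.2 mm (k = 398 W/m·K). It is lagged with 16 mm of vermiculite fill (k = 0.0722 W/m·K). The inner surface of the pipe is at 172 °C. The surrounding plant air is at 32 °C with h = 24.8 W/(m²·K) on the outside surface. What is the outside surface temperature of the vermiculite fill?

T ≈ 51.4 °C

Cylindrical conduction, so R = ln(r₂/r₁)/(2πkL) per layer, in series:
R_copper pipe wall = ln(57.2/55)/(2π×398×1) = 1.568×10^-5 K/W
R_vermiculite fill = ln(73.2/57.2)/(2π×0.0722×1) = 0.5437 K/W
R_outer film = 1/(h_o·2πr_oL) = 1/(24.8×2π×0.0732×1) = 0.08767 K/W
R_total = 0.6314 K/W
Q = ΔT/R_total = 140/0.6314
Q = 222 W/m
T_interface = T_inner − Q·ΣR(inner→interface) = 172 − 222×0.5437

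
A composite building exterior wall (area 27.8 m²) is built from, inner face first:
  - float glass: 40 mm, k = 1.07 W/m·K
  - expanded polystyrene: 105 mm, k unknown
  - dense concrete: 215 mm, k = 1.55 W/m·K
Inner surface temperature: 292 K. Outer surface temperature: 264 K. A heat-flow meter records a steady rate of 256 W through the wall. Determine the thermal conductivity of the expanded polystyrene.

Using the resistance-network approach (series):
R_float glass = L/(kA) = 0.04/(1.07×27.8) = 0.001345 K/W
R_dense concrete = L/(kA) = 0.215/(1.55×27.8) = 0.00499 K/W
Sum of known resistances R_other = 0.006334 K/W
Total R = ΔT/Q = 28/256 = 0.1094 K/W
R_expanded polystyrene = R_total − R_other = 0.103 K/W
k = L/(R·A) = 0.105/(0.103×27.8)

k ≈ 0.0367 W/(m·K)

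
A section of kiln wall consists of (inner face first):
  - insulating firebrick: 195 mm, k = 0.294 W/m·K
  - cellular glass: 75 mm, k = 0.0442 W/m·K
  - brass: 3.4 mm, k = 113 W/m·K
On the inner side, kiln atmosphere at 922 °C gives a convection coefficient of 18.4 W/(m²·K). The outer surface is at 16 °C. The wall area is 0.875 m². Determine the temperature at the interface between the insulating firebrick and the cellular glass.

Series thermal resistances:
R_inner film = 1/(h_i·A) = 1/(18.4×0.875) = 0.06211 K/W
R_insulating firebrick = L/(kA) = 0.195/(0.294×0.875) = 0.758 K/W
R_cellular glass = L/(kA) = 0.075/(0.0442×0.875) = 1.939 K/W
R_brass = L/(kA) = 0.0034/(113×0.875) = 3.439×10^-5 K/W
R_total = 2.759 K/W;  Q = ΔT/R_total = 906/2.759 = 328.3 W
T_interface = T_inner − Q·ΣR(inner→interface) = 922 − 328×0.8201

T ≈ 653 °C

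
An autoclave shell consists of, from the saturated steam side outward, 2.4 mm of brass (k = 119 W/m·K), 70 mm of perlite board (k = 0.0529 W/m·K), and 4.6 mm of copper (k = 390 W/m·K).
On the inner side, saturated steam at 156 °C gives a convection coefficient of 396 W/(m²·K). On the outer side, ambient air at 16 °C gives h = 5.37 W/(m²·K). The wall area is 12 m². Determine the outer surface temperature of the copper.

T ≈ 33.2 °C

Model the wall as resistances in series:
R_inner film = 1/(h_i·A) = 1/(396×12) = 2.104×10^-4 K/W
R_brass = L/(kA) = 0.0024/(119×12) = 1.681×10^-6 K/W
R_perlite board = L/(kA) = 0.07/(0.0529×12) = 0.1103 K/W
R_copper = L/(kA) = 0.0046/(390×12) = 9.829×10^-7 K/W
R_outer film = 1/(h_o·A) = 1/(5.37×12) = 0.01552 K/W
R_total = 0.126 K/W;  Q = ΔT/R_total = 140/0.126 = 1111 W
T_interface = T_inner − Q·ΣR(inner→interface) = 156 − 1110×0.1105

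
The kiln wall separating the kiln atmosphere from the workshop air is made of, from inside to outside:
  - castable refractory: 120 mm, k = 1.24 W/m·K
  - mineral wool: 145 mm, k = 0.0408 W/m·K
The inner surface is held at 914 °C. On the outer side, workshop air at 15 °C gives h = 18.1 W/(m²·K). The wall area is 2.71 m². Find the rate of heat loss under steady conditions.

Q ≈ 657 W

Thermal resistances in series:
R_castable refractory = L/(kA) = 0.12/(1.24×2.71) = 0.03571 K/W
R_mineral wool = L/(kA) = 0.145/(0.0408×2.71) = 1.311 K/W
R_outer film = 1/(h_o·A) = 1/(18.1×2.71) = 0.02039 K/W
R_total = 1.368 K/W
Q = ΔT / R_total = 899 / 1.368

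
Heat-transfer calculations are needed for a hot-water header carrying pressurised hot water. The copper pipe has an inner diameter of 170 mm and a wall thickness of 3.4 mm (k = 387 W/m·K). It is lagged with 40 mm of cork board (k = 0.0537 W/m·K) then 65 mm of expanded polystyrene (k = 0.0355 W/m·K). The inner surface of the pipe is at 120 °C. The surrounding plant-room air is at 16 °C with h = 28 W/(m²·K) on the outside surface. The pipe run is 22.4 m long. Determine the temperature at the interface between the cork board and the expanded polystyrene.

T ≈ 81.3 °C

Per-layer cylindrical resistances, series-summed:
R_copper pipe wall = ln(88.4/85)/(2π×387×22.4) = 7.201×10^-7 K/W
R_cork board = ln(128.4/88.4)/(2π×0.0537×22.4) = 0.04939 K/W
R_expanded polystyrene = ln(193.4/128.4)/(2π×0.0355×22.4) = 0.08198 K/W
R_outer film = 1/(h_o·2πr_oL) = 1/(28×2π×0.1934×22.4) = 0.001312 K/W
R_total = 0.1327 K/W
Q = ΔT/R_total = 104/0.1327
Q = 784 W
T_interface = T_inner − Q·ΣR(inner→interface) = 120 − 784×0.04939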